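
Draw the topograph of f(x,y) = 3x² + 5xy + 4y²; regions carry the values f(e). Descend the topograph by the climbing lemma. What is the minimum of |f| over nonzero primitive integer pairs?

translate: b→-1 (≡5 mod 6), so (3,5,4)→(3,-1,2)
flip: (3,-1,2)→(2,1,3)
reduced (well bottom): (2,1,3) with a≤c, −a<b≤a
well minimum = a = 2

2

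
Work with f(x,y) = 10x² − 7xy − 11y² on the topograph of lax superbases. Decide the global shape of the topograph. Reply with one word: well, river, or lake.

D = b²−4ac = (-7)² − 4·10·(-11) = 489
D > 0 non-square ⇒ indefinite ⇒ periodic river

river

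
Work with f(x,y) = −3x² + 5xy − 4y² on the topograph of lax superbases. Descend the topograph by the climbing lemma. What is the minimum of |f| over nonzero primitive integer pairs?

translate: b→1 (≡-5 mod 6), so (3,-5,4)→(3,1,2)
flip: (3,1,2)→(2,-1,3)
reduced (well bottom): (2,-1,3) with a≤c, −a<b≤a
well minimum |f| = |-2| = 2 (negative-definite)

2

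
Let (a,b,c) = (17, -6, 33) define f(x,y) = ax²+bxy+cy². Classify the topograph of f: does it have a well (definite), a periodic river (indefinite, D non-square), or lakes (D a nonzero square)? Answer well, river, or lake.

D = b²−4ac = (-6)² − 4·17·33 = -2208
D < 0 ⇒ definite ⇒ every region one sign ⇒ single well

well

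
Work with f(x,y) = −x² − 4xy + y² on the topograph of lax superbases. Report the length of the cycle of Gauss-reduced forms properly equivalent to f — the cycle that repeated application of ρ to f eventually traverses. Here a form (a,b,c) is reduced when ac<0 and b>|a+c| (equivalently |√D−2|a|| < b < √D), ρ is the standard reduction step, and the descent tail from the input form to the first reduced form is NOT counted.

D = 20, ⌊√D⌋ = 4
descent: ρ → (1,4,-1)  [lands on river]
river: ρ → (-1,4,1)
ρ-cycle length = 2 (tail of 1 descent step not counted)

2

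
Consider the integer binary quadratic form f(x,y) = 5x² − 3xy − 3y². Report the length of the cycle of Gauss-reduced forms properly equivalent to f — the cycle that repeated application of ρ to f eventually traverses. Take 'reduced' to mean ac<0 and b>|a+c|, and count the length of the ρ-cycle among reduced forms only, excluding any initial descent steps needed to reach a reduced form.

D = 69, ⌊√D⌋ = 8
descent: ρ → (-3,3,5)  [lands on river]
river: ρ → (5,7,-1)
river: ρ → (-1,7,5)
river: ρ → (5,3,-3)
ρ-cycle length = 4 (tail of 1 descent step not counted)

4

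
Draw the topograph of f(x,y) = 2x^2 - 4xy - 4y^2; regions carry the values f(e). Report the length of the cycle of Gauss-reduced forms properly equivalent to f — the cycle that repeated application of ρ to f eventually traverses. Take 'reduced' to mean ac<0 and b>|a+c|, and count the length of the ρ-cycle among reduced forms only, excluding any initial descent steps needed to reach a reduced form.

D = 48, ⌊√D⌋ = 6
descent: ρ → (-4,4,2)  [lands on river]
river: ρ → (2,4,-4)
ρ-cycle length = 2 (tail of 1 descent step not counted)

2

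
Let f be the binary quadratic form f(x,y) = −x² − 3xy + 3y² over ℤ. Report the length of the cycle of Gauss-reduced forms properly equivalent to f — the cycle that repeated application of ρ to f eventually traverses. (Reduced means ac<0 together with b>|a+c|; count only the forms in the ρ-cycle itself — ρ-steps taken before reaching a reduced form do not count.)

D = 21, ⌊√D⌋ = 4
descent: ρ → (3,3,-1)  [lands on river]
river: ρ → (-1,3,3)
ρ-cycle length = 2 (tail of 1 descent step not counted)

2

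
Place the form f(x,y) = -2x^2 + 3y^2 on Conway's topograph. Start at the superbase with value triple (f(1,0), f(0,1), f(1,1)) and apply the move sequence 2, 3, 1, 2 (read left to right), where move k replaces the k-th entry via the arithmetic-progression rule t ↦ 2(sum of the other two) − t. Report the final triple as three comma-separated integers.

start (-2,3,1) = (f(1,0),f(0,1),f(1,1))
replace slot 2: 2·((-2)+1) − 3 = -5 → (-2,-5,1)
replace slot 3: 2·((-2)+(-5)) − 1 = -15 → (-2,-5,-15)
replace slot 1: 2·((-5)+(-15)) − (-2) = -38 → (-38,-5,-15)
replace slot 2: 2·((-38)+(-15)) − (-5) = -101 → (-38,-101,-15)

-38,-101,-15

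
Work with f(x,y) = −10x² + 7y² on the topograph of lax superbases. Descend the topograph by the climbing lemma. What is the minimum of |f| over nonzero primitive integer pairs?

descent: ρ → (7,14,-3)  [lands on river]
river: ρ → (-3,16,2)
river: ρ → (2,16,-3)
river: ρ → (-3,14,7)
closes: descent 1, river 4
min |a| on river = 2

2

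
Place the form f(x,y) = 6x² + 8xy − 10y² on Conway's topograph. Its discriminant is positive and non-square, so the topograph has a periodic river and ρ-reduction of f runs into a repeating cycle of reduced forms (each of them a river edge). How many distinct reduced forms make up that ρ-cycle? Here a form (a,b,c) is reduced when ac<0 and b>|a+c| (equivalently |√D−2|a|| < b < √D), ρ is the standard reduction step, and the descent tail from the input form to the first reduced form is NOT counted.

D = 304, ⌊√D⌋ = 17
river: ρ → (-10,12,4)
river: ρ → (4,12,-10)
river: ρ → (-10,8,6)
river: ρ → (6,16,-2)
river: ρ → (-2,16,6)
river: ρ → (6,8,-10)
ρ-cycle length = 6 (tail of 0 descent steps not counted)

6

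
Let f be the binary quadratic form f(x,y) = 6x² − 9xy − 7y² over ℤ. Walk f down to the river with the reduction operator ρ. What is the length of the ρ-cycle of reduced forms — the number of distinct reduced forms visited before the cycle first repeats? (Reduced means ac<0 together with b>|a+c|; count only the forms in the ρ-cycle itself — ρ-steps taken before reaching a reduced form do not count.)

D = 249, ⌊√D⌋ = 15
descent: ρ → (-7,9,6)  [lands on river]
river: ρ → (6,15,-1)
river: ρ → (-1,15,6)
river: ρ → (6,9,-7)
river: ρ → (-7,5,8)
river: ρ → (8,11,-4)
river: ρ → (-4,13,5)
river: ρ → (5,7,-10)
river: ρ → (-10,13,2)
river: ρ → (2,15,-3)
river: ρ → (-3,15,2)
river: ρ → (2,13,-10)
river: ρ → (-10,7,5)
river: ρ → (5,13,-4)
river: ρ → (-4,11,8)
river: ρ → (8,5,-7)
ρ-cycle length = 16 (tail of 1 descent step not counted)

16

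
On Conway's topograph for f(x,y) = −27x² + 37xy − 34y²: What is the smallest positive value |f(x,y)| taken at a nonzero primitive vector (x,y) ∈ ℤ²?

translate: b→17 (≡-37 mod 54), so (27,-37,34)→(27,17,24)
flip: (27,17,24)→(24,-17,27)
reduced (well bottom): (24,-17,27) with a≤c, −a<b≤a
well minimum |f| = |-24| = 24 (negative-definite)

24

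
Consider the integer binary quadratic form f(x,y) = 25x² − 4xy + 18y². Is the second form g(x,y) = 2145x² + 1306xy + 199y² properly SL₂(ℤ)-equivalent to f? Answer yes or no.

D₁ = -1784, D₂ = -1784
f: flip: (25,-4,18)→(18,4,25)
f: reduced (well bottom): (18,4,25) with a≤c, −a<b≤a
g: flip: (2145,1306,199)→(199,-1306,2145)
g: translate: b→-112 (≡-1306 mod 398), so (199,-1306,2145)→(199,-112,18)
g: flip: (199,-112,18)→(18,112,199)
g: translate: b→4 (≡112 mod 36), so (18,112,199)→(18,4,25)
g: reduced (well bottom): (18,4,25) with a≤c, −a<b≤a
reduced forms (18, 4, 25) vs (18, 4, 25) ⇒ equivalent

yes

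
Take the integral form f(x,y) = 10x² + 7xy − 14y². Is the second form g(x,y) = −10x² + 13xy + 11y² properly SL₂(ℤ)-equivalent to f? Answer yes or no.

D₁ = 609, D₂ = 609
river cycle of f (length 16): (-14, 21, 3), (3, 21, -14), (-14, 7, 10), (10, 13, -11), (-11, 9, 12), (12, 15, -8), (-8, 17, 10), (10, 23, -2), (-2, 21, 21), (21, 21, -2), … (6 more)
river cycle of g (length 16): (11, 9, -12), (-12, 15, 8), (8, 17, -10), (-10, 23, 2), (2, 21, -21), (-21, 21, 2), (2, 23, -10), (-10, 17, 8), (8, 15, -12), (-12, 9, 11), … (6 more)
cycles differ ⇒ inequivalent

no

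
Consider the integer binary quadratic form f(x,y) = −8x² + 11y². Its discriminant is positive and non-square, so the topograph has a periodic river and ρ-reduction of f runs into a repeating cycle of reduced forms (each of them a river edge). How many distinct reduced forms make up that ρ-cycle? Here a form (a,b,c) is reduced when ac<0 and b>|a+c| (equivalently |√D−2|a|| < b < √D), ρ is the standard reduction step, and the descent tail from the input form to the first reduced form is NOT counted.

D = 352, ⌊√D⌋ = 18
descent: ρ → (11,0,-8)
descent: ρ → (-8,16,3)  [lands on river]
river: ρ → (3,14,-13)
river: ρ → (-13,12,4)
river: ρ → (4,12,-13)
river: ρ → (-13,14,3)
river: ρ → (3,16,-8)
ρ-cycle length = 6 (tail of 2 descent steps not counted)

6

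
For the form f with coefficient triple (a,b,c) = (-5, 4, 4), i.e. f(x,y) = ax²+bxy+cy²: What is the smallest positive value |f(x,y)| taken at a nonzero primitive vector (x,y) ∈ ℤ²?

river: ρ → (4,4,-5)
river: ρ → (-5,6,3)
river: ρ → (3,6,-5)
river: ρ → (-5,4,4)
closes: descent 0, river 4
min |a| on river = 3

3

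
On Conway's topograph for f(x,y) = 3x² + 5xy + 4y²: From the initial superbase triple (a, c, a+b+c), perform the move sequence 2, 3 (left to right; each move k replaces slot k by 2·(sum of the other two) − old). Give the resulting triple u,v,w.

start (3,4,12) = (f(1,0),f(0,1),f(1,1))
replace slot 2: 2·(3+12) − 4 = 26 → (3,26,12)
replace slot 3: 2·(3+26) − 12 = 46 → (3,26,46)

3,26,46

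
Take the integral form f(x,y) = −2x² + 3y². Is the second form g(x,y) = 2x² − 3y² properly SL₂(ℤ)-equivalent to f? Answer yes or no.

D₁ = 24, D₂ = 24
river cycle of f (length 2): (-2, 4, 1), (1, 4, -2)
river cycle of g (length 2): (2, 4, -1), (-1, 4, 2)
cycles differ ⇒ inequivalent

no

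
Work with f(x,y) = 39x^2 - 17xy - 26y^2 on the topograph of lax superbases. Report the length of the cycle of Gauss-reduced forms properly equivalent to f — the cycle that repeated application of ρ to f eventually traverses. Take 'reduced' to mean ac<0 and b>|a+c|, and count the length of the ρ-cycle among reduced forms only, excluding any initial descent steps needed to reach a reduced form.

D = 4345, ⌊√D⌋ = 65
descent: ρ → (-26,17,39)  [lands on river]
river: ρ → (39,61,-4)
river: ρ → (-4,59,54)
river: ρ → (54,49,-9)
river: ρ → (-9,59,24)
river: ρ → (24,37,-31)
river: ρ → (-31,25,30)
river: ρ → (30,35,-26)
ρ-cycle length = 8 (tail of 1 descent step not counted)

8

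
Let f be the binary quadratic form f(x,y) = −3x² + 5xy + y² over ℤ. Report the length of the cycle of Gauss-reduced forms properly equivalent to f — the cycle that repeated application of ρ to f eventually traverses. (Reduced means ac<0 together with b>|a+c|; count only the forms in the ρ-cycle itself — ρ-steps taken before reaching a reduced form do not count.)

D = 37, ⌊√D⌋ = 6
river: ρ → (1,5,-3)
river: ρ → (-3,1,3)
river: ρ → (3,5,-1)
river: ρ → (-1,5,3)
river: ρ → (3,1,-3)
river: ρ → (-3,5,1)
ρ-cycle length = 6 (tail of 0 descent steps not counted)

6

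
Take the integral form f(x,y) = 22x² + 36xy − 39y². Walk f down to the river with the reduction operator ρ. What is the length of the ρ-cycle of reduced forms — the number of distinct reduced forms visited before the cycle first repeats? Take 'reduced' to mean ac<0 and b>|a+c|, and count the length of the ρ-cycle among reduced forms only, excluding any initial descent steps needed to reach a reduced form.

D = 4728, ⌊√D⌋ = 68
river: ρ → (-39,42,19)
river: ρ → (19,34,-47)
river: ρ → (-47,60,6)
river: ρ → (6,60,-47)
river: ρ → (-47,34,19)
river: ρ → (19,42,-39)
river: ρ → (-39,36,22)
river: ρ → (22,52,-23)
river: ρ → (-23,40,34)
river: ρ → (34,28,-29)
river: ρ → (-29,30,33)
river: ρ → (33,36,-26)
river: ρ → (-26,68,1)
river: ρ → (1,68,-26)
river: ρ → (-26,36,33)
river: ρ → (33,30,-29)
river: ρ → (-29,28,34)
river: ρ → (34,40,-23)
river: ρ → (-23,52,22)
river: ρ → (22,36,-39)
ρ-cycle length = 20 (tail of 0 descent steps not counted)

20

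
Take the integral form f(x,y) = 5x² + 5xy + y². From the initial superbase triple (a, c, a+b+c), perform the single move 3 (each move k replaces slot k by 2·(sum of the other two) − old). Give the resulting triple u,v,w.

start (5,1,11) = (f(1,0),f(0,1),f(1,1))
replace slot 3: 2·(5+1) − 11 = 1 → (5,1,1)

5,1,1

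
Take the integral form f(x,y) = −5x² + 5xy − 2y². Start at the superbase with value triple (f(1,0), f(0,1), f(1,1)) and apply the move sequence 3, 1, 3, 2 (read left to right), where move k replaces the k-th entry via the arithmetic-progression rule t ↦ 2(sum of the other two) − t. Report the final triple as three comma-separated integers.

start (-5,-2,-2) = (f(1,0),f(0,1),f(1,1))
replace slot 3: 2·((-5)+(-2)) − (-2) = -12 → (-5,-2,-12)
replace slot 1: 2·((-2)+(-12)) − (-5) = -23 → (-23,-2,-12)
replace slot 3: 2·((-23)+(-2)) − (-12) = -38 → (-23,-2,-38)
replace slot 2: 2·((-23)+(-38)) − (-2) = -120 → (-23,-120,-38)

-23,-120,-38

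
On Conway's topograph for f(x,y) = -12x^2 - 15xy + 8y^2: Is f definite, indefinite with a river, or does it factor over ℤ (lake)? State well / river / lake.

D = b²−4ac = (-15)² − 4·(-12)·8 = 609
D > 0 non-square ⇒ indefinite ⇒ periodic river

river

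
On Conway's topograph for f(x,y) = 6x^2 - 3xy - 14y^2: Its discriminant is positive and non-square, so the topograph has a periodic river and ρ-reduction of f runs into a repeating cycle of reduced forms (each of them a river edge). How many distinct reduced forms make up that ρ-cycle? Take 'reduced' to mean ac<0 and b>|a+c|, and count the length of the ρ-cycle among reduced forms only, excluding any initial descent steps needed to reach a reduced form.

D = 345, ⌊√D⌋ = 18
descent: ρ → (-14,3,6)
descent: ρ → (6,9,-11)  [lands on river]
river: ρ → (-11,13,4)
river: ρ → (4,11,-14)
river: ρ → (-14,17,1)
river: ρ → (1,17,-14)
river: ρ → (-14,11,4)
river: ρ → (4,13,-11)
river: ρ → (-11,9,6)
river: ρ → (6,15,-5)
river: ρ → (-5,15,6)
ρ-cycle length = 10 (tail of 2 descent steps not counted)

10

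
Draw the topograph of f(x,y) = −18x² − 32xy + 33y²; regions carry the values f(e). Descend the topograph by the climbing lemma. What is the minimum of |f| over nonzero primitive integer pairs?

descent: ρ → (33,32,-18)  [lands on river]
river: ρ → (-18,40,25)
river: ρ → (25,10,-33)
river: ρ → (-33,56,2)
river: ρ → (2,56,-33)
river: ρ → (-33,10,25)
river: ρ → (25,40,-18)
river: ρ → (-18,32,33)
river: ρ → (33,34,-17)
river: ρ → (-17,34,33)
closes: descent 1, river 10
min |a| on river = 2

2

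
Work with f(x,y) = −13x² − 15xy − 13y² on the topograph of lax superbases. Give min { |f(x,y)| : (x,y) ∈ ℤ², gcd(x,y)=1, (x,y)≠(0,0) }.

translate: b→-11 (≡15 mod 26), so (13,15,13)→(13,-11,11)
flip: (13,-11,11)→(11,11,13)
reduced (well bottom): (11,11,13) with a≤c, −a<b≤a
well minimum |f| = |-11| = 11 (negative-definite)

11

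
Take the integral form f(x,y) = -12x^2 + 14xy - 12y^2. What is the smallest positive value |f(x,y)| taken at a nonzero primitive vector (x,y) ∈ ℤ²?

translate: b→10 (≡-14 mod 24), so (12,-14,12)→(12,10,10)
flip: (12,10,10)→(10,-10,12)
translate: b→10 (≡-10 mod 20), so (10,-10,12)→(10,10,12)
reduced (well bottom): (10,10,12) with a≤c, −a<b≤a
well minimum |f| = |-10| = 10 (negative-definite)

10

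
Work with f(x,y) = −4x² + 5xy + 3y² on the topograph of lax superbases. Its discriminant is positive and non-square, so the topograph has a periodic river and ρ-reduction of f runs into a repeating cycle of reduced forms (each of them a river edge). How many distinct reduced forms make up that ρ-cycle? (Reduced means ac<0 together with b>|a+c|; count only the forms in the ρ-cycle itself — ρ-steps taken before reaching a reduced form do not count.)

D = 73, ⌊√D⌋ = 8
river: ρ → (3,7,-2)
river: ρ → (-2,5,6)
river: ρ → (6,7,-1)
river: ρ → (-1,7,6)
river: ρ → (6,5,-2)
river: ρ → (-2,7,3)
river: ρ → (3,5,-4)
river: ρ → (-4,3,4)
river: ρ → (4,5,-3)
river: ρ → (-3,7,2)
river: ρ → (2,5,-6)
river: ρ → (-6,7,1)
river: ρ → (1,7,-6)
river: ρ → (-6,5,2)
river: ρ → (2,7,-3)
river: ρ → (-3,5,4)
river: ρ → (4,3,-4)
river: ρ → (-4,5,3)
ρ-cycle length = 18 (tail of 0 descent steps not counted)

18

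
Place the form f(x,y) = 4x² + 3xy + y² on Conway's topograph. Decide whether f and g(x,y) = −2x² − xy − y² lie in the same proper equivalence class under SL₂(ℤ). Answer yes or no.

D₁ = -7, D₂ = -7
f: flip: (4,3,1)→(1,-3,4)
f: translate: b→1 (≡-3 mod 2), so (1,-3,4)→(1,1,2)
f: reduced (well bottom): (1,1,2) with a≤c, −a<b≤a
g is negative-definite; reduce −g:
−g: flip: (2,1,1)→(1,-1,2)
−g: translate: b→1 (≡-1 mod 2), so (1,-1,2)→(1,1,2)
−g: reduced (well bottom): (1,1,2) with a≤c, −a<b≤a
flip sign back: reduced form of g is (-1,-1,-2)
reduced forms (1, 1, 2) vs (-1, -1, -2) ⇒ inequivalent

no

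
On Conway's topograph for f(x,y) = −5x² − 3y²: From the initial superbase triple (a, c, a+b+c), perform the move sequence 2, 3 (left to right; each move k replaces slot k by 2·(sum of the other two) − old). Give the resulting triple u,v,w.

start (-5,-3,-8) = (f(1,0),f(0,1),f(1,1))
replace slot 2: 2·((-5)+(-8)) − (-3) = -23 → (-5,-23,-8)
replace slot 3: 2·((-5)+(-23)) − (-8) = -48 → (-5,-23,-48)

-5,-23,-48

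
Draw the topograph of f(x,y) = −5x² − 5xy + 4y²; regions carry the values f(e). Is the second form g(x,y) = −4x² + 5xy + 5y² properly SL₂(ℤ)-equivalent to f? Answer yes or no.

D₁ = 105, D₂ = 105
river cycle of f (length 6): (4, 5, -5), (-5, 5, 4), (4, 3, -6), (-6, 9, 1), (1, 9, -6), (-6, 3, 4)
river cycle of g (length 6): (5, 5, -4), (-4, 3, 6), (6, 9, -1), (-1, 9, 6), (6, 3, -4), (-4, 5, 5)
cycles differ ⇒ inequivalent

no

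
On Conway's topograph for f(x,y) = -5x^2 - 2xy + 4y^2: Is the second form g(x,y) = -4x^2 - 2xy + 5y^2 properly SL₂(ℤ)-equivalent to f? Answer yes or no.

D₁ = 84, D₂ = 84
river cycle of f (length 6): (4, 2, -5), (-5, 8, 1), (1, 8, -5), (-5, 2, 4), (4, 6, -3), (-3, 6, 4)
river cycle of g (length 6): (5, 2, -4), (-4, 6, 3), (3, 6, -4), (-4, 2, 5), (5, 8, -1), (-1, 8, 5)
cycles differ ⇒ inequivalent

no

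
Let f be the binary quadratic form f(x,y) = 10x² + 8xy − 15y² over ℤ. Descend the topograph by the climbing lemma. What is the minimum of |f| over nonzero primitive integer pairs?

river: ρ → (-15,22,3)
river: ρ → (3,20,-22)
river: ρ → (-22,24,1)
river: ρ → (1,24,-22)
river: ρ → (-22,20,3)
river: ρ → (3,22,-15)
river: ρ → (-15,8,10)
river: ρ → (10,12,-13)
river: ρ → (-13,14,9)
river: ρ → (9,22,-5)
river: ρ → (-5,18,17)
river: ρ → (17,16,-6)
river: ρ → (-6,20,11)
river: ρ → (11,24,-2)
river: ρ → (-2,24,11)
river: ρ → (11,20,-6)
river: ρ → (-6,16,17)
river: ρ → (17,18,-5)
river: ρ → (-5,22,9)
river: ρ → (9,14,-13)
river: ρ → (-13,12,10)
river: ρ → (10,8,-15)
closes: descent 0, river 22
min |a| on river = 1

1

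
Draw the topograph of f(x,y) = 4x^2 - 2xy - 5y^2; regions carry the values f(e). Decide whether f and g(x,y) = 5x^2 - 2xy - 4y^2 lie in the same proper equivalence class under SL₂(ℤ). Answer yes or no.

D₁ = 84, D₂ = 84
river cycle of f (length 6): (-5, 2, 4), (4, 6, -3), (-3, 6, 4), (4, 2, -5), (-5, 8, 1), (1, 8, -5)
river cycle of g (length 6): (-4, 2, 5), (5, 8, -1), (-1, 8, 5), (5, 2, -4), (-4, 6, 3), (3, 6, -4)
cycles differ ⇒ inequivalent

no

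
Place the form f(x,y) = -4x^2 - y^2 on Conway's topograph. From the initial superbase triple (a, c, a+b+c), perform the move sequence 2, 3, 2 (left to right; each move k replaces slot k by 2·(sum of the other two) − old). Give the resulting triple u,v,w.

start (-4,-1,-5) = (f(1,0),f(0,1),f(1,1))
replace slot 2: 2·((-4)+(-5)) − (-1) = -17 → (-4,-17,-5)
replace slot 3: 2·((-4)+(-17)) − (-5) = -37 → (-4,-17,-37)
replace slot 2: 2·((-4)+(-37)) − (-17) = -65 → (-4,-65,-37)

-4,-65,-37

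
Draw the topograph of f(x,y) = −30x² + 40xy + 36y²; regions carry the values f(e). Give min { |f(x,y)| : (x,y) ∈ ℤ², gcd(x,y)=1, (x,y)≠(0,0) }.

river: ρ → (36,32,-34)
river: ρ → (-34,36,34)
river: ρ → (34,32,-36)
river: ρ → (-36,40,30)
river: ρ → (30,20,-46)
river: ρ → (-46,72,4)
river: ρ → (4,72,-46)
river: ρ → (-46,20,30)
river: ρ → (30,40,-36)
river: ρ → (-36,32,34)
river: ρ → (34,36,-34)
river: ρ → (-34,32,36)
river: ρ → (36,40,-30)
river: ρ → (-30,20,46)
river: ρ → (46,72,-4)
river: ρ → (-4,72,46)
river: ρ → (46,20,-30)
river: ρ → (-30,40,36)
closes: descent 0, river 18
min |a| on river = 4

4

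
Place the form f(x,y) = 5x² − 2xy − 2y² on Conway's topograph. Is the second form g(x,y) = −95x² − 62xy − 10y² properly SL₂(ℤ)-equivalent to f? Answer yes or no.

D₁ = 44, D₂ = 44
river cycle of f (length 2): (-2, 6, 1), (1, 6, -2)
river cycle of g (length 2): (1, 6, -2), (-2, 6, 1)
cycles coincide ⇒ equivalent

yes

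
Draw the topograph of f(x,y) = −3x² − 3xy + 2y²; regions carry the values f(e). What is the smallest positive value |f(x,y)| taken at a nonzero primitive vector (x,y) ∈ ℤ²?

descent: ρ → (2,3,-3)  [lands on river]
river: ρ → (-3,3,2)
river: ρ → (2,5,-1)
river: ρ → (-1,5,2)
closes: descent 1, river 4
min |a| on river = 1

1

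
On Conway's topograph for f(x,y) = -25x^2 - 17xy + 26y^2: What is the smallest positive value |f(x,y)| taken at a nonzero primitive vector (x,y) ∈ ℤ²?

descent: ρ → (26,17,-25)  [lands on river]
river: ρ → (-25,33,18)
river: ρ → (18,39,-19)
river: ρ → (-19,37,20)
river: ρ → (20,43,-13)
river: ρ → (-13,35,32)
river: ρ → (32,29,-16)
river: ρ → (-16,35,26)
closes: descent 1, river 8
min |a| on river = 13

13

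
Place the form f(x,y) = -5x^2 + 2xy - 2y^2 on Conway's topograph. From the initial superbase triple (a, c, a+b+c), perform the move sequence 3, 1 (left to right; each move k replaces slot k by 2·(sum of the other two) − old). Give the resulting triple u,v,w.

start (-5,-2,-5) = (f(1,0),f(0,1),f(1,1))
replace slot 3: 2·((-5)+(-2)) − (-5) = -9 → (-5,-2,-9)
replace slot 1: 2·((-2)+(-9)) − (-5) = -17 → (-17,-2,-9)

-17,-2,-9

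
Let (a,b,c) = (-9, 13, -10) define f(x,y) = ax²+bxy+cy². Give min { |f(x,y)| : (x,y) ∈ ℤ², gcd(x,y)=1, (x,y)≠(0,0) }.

translate: b→5 (≡-13 mod 18), so (9,-13,10)→(9,5,6)
flip: (9,5,6)→(6,-5,9)
reduced (well bottom): (6,-5,9) with a≤c, −a<b≤a
well minimum |f| = |-6| = 6 (negative-definite)

6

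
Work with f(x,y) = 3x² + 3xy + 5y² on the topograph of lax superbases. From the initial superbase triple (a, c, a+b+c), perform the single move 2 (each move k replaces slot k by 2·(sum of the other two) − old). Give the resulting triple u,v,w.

start (3,5,11) = (f(1,0),f(0,1),f(1,1))
replace slot 2: 2·(3+11) − 5 = 23 → (3,23,11)

3,23,11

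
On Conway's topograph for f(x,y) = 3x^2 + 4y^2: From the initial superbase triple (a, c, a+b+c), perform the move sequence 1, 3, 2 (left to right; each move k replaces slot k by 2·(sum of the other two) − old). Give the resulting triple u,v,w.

start (3,4,7) = (f(1,0),f(0,1),f(1,1))
replace slot 1: 2·(4+7) − 3 = 19 → (19,4,7)
replace slot 3: 2·(19+4) − 7 = 39 → (19,4,39)
replace slot 2: 2·(19+39) − 4 = 112 → (19,112,39)

19,112,39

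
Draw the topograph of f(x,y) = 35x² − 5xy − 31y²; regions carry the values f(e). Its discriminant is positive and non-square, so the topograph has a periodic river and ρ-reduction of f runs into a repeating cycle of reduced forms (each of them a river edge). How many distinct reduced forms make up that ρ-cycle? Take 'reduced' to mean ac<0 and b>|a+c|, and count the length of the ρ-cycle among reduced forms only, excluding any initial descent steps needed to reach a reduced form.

D = 4365, ⌊√D⌋ = 66
descent: ρ → (-31,5,35)  [lands on river]
river: ρ → (35,65,-1)
river: ρ → (-1,65,35)
river: ρ → (35,5,-31)
river: ρ → (-31,57,9)
river: ρ → (9,51,-49)
river: ρ → (-49,47,11)
river: ρ → (11,63,-9)
river: ρ → (-9,63,11)
river: ρ → (11,47,-49)
river: ρ → (-49,51,9)
river: ρ → (9,57,-31)
ρ-cycle length = 12 (tail of 1 descent step not counted)

12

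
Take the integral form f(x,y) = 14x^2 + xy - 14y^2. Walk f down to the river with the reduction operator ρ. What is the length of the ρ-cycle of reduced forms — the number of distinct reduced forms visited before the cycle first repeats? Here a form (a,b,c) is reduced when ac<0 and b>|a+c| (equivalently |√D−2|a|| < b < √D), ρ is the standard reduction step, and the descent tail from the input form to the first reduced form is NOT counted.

D = 785, ⌊√D⌋ = 28
river: ρ → (-14,27,1)
river: ρ → (1,27,-14)
river: ρ → (-14,1,14)
river: ρ → (14,27,-1)
river: ρ → (-1,27,14)
river: ρ → (14,1,-14)
ρ-cycle length = 6 (tail of 0 descent steps not counted)

6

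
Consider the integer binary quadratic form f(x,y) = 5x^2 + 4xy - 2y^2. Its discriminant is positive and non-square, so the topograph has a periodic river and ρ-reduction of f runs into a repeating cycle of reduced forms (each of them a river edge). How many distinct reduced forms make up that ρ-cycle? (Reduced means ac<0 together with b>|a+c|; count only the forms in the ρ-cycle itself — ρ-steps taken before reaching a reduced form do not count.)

D = 56, ⌊√D⌋ = 7
river: ρ → (-2,4,5)
river: ρ → (5,6,-1)
river: ρ → (-1,6,5)
river: ρ → (5,4,-2)
ρ-cycle length = 4 (tail of 0 descent steps not counted)

4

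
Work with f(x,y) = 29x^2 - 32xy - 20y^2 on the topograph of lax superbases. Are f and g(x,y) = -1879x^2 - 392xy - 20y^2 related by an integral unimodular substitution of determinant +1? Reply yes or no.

D₁ = 3344, D₂ = 3344
river cycle of f (length 12): (-20, 32, 29), (29, 26, -23), (-23, 20, 32), (32, 44, -11), (-11, 44, 32), (32, 20, -23), (-23, 26, 29), (29, 32, -20), (-20, 48, 13), (13, 56, -4), … (2 more)
river cycle of g (length 12): (-20, 32, 29), (29, 26, -23), (-23, 20, 32), (32, 44, -11), (-11, 44, 32), (32, 20, -23), (-23, 26, 29), (29, 32, -20), (-20, 48, 13), (13, 56, -4), … (2 more)
cycles coincide ⇒ equivalent

yes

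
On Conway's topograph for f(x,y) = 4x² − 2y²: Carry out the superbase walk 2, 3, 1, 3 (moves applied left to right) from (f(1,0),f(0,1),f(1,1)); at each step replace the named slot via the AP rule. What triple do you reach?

start (4,-2,2) = (f(1,0),f(0,1),f(1,1))
replace slot 2: 2·(4+2) − (-2) = 14 → (4,14,2)
replace slot 3: 2·(4+14) − 2 = 34 → (4,14,34)
replace slot 1: 2·(14+34) − 4 = 92 → (92,14,34)
replace slot 3: 2·(92+14) − 34 = 178 → (92,14,178)

92,14,178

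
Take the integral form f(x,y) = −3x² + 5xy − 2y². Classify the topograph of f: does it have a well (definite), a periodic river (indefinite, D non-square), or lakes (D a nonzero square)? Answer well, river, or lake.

D = b²−4ac = 5² − 4·(-3)·(-2) = 1
D = 1² is a perfect square ⇒ form factors over ℤ ⇒ lakes

lake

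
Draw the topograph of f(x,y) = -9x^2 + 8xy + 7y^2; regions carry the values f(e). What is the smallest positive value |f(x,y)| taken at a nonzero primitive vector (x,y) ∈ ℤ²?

river: ρ → (7,6,-10)
river: ρ → (-10,14,3)
river: ρ → (3,16,-5)
river: ρ → (-5,14,6)
river: ρ → (6,10,-9)
river: ρ → (-9,8,7)
closes: descent 0, river 6
min |a| on river = 3

3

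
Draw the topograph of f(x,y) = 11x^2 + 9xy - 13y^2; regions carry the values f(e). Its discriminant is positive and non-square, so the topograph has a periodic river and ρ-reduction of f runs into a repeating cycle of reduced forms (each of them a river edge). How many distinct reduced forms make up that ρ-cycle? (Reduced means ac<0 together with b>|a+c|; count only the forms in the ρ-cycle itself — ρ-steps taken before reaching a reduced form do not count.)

D = 653, ⌊√D⌋ = 25
river: ρ → (-13,17,7)
river: ρ → (7,25,-1)
river: ρ → (-1,25,7)
river: ρ → (7,17,-13)
river: ρ → (-13,9,11)
river: ρ → (11,13,-11)
river: ρ → (-11,9,13)
river: ρ → (13,17,-7)
river: ρ → (-7,25,1)
river: ρ → (1,25,-7)
river: ρ → (-7,17,13)
river: ρ → (13,9,-11)
river: ρ → (-11,13,11)
river: ρ → (11,9,-13)
ρ-cycle length = 14 (tail of 0 descent steps not counted)

14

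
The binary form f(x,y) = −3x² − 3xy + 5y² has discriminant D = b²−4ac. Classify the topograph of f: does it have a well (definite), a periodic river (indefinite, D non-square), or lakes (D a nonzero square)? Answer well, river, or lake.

D = b²−4ac = (-3)² − 4·(-3)·5 = 69
D > 0 non-square ⇒ indefinite ⇒ periodic river

river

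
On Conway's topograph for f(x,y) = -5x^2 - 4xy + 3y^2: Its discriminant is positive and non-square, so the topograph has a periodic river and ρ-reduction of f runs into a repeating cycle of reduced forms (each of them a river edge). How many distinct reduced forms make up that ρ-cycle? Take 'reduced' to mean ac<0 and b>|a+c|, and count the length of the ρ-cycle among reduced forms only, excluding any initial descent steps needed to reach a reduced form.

D = 76, ⌊√D⌋ = 8
descent: ρ → (3,4,-5)  [lands on river]
river: ρ → (-5,6,2)
river: ρ → (2,6,-5)
river: ρ → (-5,4,3)
river: ρ → (3,8,-1)
river: ρ → (-1,8,3)
ρ-cycle length = 6 (tail of 1 descent step not counted)

6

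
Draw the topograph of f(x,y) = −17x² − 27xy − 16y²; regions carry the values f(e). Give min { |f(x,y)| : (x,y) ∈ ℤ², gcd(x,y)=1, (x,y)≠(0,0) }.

translate: b→-7 (≡27 mod 34), so (17,27,16)→(17,-7,6)
flip: (17,-7,6)→(6,7,17)
translate: b→-5 (≡7 mod 12), so (6,7,17)→(6,-5,16)
reduced (well bottom): (6,-5,16) with a≤c, −a<b≤a
well minimum |f| = |-6| = 6 (negative-definite)

6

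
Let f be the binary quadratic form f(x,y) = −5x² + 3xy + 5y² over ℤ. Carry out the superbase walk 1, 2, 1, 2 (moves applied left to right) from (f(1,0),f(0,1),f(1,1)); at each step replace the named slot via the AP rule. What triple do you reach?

start (-5,5,3) = (f(1,0),f(0,1),f(1,1))
replace slot 1: 2·(5+3) − (-5) = 21 → (21,5,3)
replace slot 2: 2·(21+3) − 5 = 43 → (21,43,3)
replace slot 1: 2·(43+3) − 21 = 71 → (71,43,3)
replace slot 2: 2·(71+3) − 43 = 105 → (71,105,3)

71,105,3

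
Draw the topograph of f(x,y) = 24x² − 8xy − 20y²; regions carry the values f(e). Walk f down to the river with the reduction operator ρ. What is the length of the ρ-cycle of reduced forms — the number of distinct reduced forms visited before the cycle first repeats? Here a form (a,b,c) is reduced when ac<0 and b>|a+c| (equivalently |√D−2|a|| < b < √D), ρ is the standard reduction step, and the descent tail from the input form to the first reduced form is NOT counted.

D = 1984, ⌊√D⌋ = 44
descent: ρ → (-20,8,24)  [lands on river]
river: ρ → (24,40,-4)
river: ρ → (-4,40,24)
river: ρ → (24,8,-20)
river: ρ → (-20,32,12)
river: ρ → (12,40,-8)
river: ρ → (-8,40,12)
river: ρ → (12,32,-20)
ρ-cycle length = 8 (tail of 1 descent step not counted)

8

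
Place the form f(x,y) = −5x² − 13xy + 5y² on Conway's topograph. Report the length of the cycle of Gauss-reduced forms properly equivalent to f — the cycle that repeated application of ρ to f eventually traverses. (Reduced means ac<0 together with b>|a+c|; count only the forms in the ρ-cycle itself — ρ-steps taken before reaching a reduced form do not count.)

D = 269, ⌊√D⌋ = 16
descent: ρ → (5,13,-5)  [lands on river]
river: ρ → (-5,7,11)
river: ρ → (11,15,-1)
river: ρ → (-1,15,11)
river: ρ → (11,7,-5)
river: ρ → (-5,13,5)
river: ρ → (5,7,-11)
river: ρ → (-11,15,1)
river: ρ → (1,15,-11)
river: ρ → (-11,7,5)
ρ-cycle length = 10 (tail of 1 descent step not counted)

10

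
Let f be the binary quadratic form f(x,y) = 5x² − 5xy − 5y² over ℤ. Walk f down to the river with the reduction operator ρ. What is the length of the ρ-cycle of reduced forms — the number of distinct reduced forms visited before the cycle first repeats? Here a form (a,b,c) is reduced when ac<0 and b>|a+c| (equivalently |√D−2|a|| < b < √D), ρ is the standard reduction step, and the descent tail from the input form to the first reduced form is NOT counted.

D = 125, ⌊√D⌋ = 11
descent: ρ → (-5,5,5)  [lands on river]
river: ρ → (5,5,-5)
ρ-cycle length = 2 (tail of 1 descent step not counted)

2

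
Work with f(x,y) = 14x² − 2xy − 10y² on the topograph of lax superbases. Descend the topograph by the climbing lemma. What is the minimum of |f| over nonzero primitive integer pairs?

descent: ρ → (-10,22,2)  [lands on river]
river: ρ → (2,22,-10)
river: ρ → (-10,18,6)
river: ρ → (6,18,-10)
closes: descent 1, river 4
min |a| on river = 2

2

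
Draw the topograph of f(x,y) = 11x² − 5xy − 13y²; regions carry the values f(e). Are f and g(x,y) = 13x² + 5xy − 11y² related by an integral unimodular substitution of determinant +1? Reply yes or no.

D₁ = 597, D₂ = 597
river cycle of f (length 10): (-13, 5, 11), (11, 17, -7), (-7, 11, 17), (17, 23, -1), (-1, 23, 17), (17, 11, -7), (-7, 17, 11), (11, 5, -13), (-13, 21, 3), (3, 21, -13)
river cycle of g (length 10): (-11, 17, 7), (7, 11, -17), (-17, 23, 1), (1, 23, -17), (-17, 11, 7), (7, 17, -11), (-11, 5, 13), (13, 21, -3), (-3, 21, 13), (13, 5, -11)
cycles differ ⇒ inequivalent

no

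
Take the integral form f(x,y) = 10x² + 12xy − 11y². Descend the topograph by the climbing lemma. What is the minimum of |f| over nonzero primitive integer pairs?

river: ρ → (-11,10,11)
river: ρ → (11,12,-10)
river: ρ → (-10,8,13)
river: ρ → (13,18,-5)
river: ρ → (-5,22,5)
river: ρ → (5,18,-13)
river: ρ → (-13,8,10)
river: ρ → (10,12,-11)
closes: descent 0, river 8
min |a| on river = 5

5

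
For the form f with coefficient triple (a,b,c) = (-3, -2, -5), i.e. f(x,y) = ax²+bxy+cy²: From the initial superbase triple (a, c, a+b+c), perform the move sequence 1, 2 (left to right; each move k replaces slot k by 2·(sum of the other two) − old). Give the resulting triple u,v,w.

start (-3,-5,-10) = (f(1,0),f(0,1),f(1,1))
replace slot 1: 2·((-5)+(-10)) − (-3) = -27 → (-27,-5,-10)
replace slot 2: 2·((-27)+(-10)) − (-5) = -69 → (-27,-69,-10)

-27,-69,-10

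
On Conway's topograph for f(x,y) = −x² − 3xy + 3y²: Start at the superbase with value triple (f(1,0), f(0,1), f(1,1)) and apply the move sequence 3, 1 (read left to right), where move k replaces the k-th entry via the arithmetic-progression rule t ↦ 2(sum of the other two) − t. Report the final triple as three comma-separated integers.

start (-1,3,-1) = (f(1,0),f(0,1),f(1,1))
replace slot 3: 2·((-1)+3) − (-1) = 5 → (-1,3,5)
replace slot 1: 2·(3+5) − (-1) = 17 → (17,3,5)

17,3,5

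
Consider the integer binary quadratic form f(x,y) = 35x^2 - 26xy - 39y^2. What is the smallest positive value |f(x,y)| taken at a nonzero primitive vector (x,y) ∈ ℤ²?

descent: ρ → (-39,26,35)  [lands on river]
river: ρ → (35,44,-30)
river: ρ → (-30,76,3)
river: ρ → (3,74,-55)
river: ρ → (-55,36,22)
river: ρ → (22,52,-39)
closes: descent 1, river 6
min |a| on river = 3

3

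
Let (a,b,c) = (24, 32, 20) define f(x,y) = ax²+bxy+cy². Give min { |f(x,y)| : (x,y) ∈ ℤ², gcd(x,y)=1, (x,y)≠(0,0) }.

translate: b→-16 (≡32 mod 48), so (24,32,20)→(24,-16,12)
flip: (24,-16,12)→(12,16,24)
translate: b→-8 (≡16 mod 24), so (12,16,24)→(12,-8,20)
reduced (well bottom): (12,-8,20) with a≤c, −a<b≤a
well minimum = a = 12

12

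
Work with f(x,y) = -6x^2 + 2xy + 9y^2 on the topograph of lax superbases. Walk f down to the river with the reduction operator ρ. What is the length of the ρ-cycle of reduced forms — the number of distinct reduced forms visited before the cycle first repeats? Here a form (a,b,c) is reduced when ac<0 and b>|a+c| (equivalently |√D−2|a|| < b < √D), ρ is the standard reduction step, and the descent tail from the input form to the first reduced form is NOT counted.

D = 220, ⌊√D⌋ = 14
descent: ρ → (9,-2,-6)
descent: ρ → (-6,14,1)  [lands on river]
river: ρ → (1,14,-6)
river: ρ → (-6,10,5)
river: ρ → (5,10,-6)
ρ-cycle length = 4 (tail of 2 descent steps not counted)

4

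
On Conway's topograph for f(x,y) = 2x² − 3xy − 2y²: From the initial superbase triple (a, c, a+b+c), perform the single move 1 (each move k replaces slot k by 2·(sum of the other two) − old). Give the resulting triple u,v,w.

start (2,-2,-3) = (f(1,0),f(0,1),f(1,1))
replace slot 1: 2·((-2)+(-3)) − 2 = -12 → (-12,-2,-3)

-12,-2,-3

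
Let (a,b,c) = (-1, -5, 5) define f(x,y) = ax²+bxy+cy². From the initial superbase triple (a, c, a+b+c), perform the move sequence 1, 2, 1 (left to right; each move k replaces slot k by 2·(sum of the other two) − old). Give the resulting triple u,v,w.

start (-1,5,-1) = (f(1,0),f(0,1),f(1,1))
replace slot 1: 2·(5+(-1)) − (-1) = 9 → (9,5,-1)
replace slot 2: 2·(9+(-1)) − 5 = 11 → (9,11,-1)
replace slot 1: 2·(11+(-1)) − 9 = 11 → (11,11,-1)

11,11,-1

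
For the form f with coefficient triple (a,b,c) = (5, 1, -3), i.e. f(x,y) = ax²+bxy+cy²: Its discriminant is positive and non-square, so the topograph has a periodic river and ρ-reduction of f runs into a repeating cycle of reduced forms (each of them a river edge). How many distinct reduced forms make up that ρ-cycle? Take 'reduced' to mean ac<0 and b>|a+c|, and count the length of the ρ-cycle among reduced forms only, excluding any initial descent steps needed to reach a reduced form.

D = 61, ⌊√D⌋ = 7
descent: ρ → (-3,5,3)  [lands on river]
river: ρ → (3,7,-1)
river: ρ → (-1,7,3)
river: ρ → (3,5,-3)
river: ρ → (-3,7,1)
river: ρ → (1,7,-3)
ρ-cycle length = 6 (tail of 1 descent step not counted)

6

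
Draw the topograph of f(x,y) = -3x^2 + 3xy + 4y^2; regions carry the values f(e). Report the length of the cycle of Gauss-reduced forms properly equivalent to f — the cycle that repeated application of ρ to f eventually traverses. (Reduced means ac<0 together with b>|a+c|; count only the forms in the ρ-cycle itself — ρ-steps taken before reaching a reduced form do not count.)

D = 57, ⌊√D⌋ = 7
river: ρ → (4,5,-2)
river: ρ → (-2,7,1)
river: ρ → (1,7,-2)
river: ρ → (-2,5,4)
river: ρ → (4,3,-3)
river: ρ → (-3,3,4)
ρ-cycle length = 6 (tail of 0 descent steps not counted)

6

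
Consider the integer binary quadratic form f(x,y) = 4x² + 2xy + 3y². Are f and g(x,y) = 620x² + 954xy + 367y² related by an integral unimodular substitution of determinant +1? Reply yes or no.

D₁ = -44, D₂ = -44
f: flip: (4,2,3)→(3,-2,4)
f: reduced (well bottom): (3,-2,4) with a≤c, −a<b≤a
g: translate: b→-286 (≡954 mod 1240), so (620,954,367)→(620,-286,33)
g: flip: (620,-286,33)→(33,286,620)
g: translate: b→22 (≡286 mod 66), so (33,286,620)→(33,22,4)
g: flip: (33,22,4)→(4,-22,33)
g: translate: b→2 (≡-22 mod 8), so (4,-22,33)→(4,2,3)
g: flip: (4,2,3)→(3,-2,4)
g: reduced (well bottom): (3,-2,4) with a≤c, −a<b≤a
reduced forms (3, -2, 4) vs (3, -2, 4) ⇒ equivalent

yes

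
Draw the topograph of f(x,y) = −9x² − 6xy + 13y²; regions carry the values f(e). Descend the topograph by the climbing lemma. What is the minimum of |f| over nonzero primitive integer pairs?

descent: ρ → (13,6,-9)  [lands on river]
river: ρ → (-9,12,10)
river: ρ → (10,8,-11)
river: ρ → (-11,14,7)
river: ρ → (7,14,-11)
river: ρ → (-11,8,10)
river: ρ → (10,12,-9)
river: ρ → (-9,6,13)
river: ρ → (13,20,-2)
river: ρ → (-2,20,13)
closes: descent 1, river 10
min |a| on river = 2

2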